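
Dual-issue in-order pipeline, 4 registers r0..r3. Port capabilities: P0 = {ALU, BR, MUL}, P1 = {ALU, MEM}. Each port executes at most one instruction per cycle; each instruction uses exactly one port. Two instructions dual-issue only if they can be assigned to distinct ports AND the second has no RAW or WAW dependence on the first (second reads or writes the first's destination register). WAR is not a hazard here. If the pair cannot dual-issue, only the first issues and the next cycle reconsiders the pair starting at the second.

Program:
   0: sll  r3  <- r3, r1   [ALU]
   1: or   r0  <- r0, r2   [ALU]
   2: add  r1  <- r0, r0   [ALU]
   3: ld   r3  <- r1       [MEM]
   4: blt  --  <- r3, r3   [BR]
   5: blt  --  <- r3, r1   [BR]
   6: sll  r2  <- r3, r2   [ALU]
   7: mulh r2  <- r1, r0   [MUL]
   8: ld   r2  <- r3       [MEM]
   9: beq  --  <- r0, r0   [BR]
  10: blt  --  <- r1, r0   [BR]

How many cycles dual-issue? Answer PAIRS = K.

[0] i0,i1  sll.ALU+or.ALU  -- pair
[1] i2  add.ALU  -- RAW r1
[2] i3  ld.MEM  -- RAW r3
[3] i4  blt.BR  -- no-port BR/BR
[4] i5,i6  blt.BR+sll.ALU  -- pair
[5] i7  mulh.MUL  -- WAW r2
[6] i8,i9  ld.MEM+beq.BR  -- pair
[7] i10  blt.BR  -- tail

PAIRS = 3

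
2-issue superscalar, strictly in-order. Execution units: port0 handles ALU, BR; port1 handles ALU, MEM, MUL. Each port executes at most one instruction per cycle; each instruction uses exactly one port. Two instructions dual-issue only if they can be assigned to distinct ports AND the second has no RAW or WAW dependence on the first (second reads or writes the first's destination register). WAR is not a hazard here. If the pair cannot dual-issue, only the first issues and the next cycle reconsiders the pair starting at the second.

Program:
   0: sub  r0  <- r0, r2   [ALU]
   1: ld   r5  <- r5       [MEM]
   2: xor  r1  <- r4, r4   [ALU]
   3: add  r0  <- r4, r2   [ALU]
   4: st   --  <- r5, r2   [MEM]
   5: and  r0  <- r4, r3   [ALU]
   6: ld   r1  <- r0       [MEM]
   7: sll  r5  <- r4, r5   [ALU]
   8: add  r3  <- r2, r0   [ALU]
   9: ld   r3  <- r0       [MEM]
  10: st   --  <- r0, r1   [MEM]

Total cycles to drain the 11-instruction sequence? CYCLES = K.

CYCLES = 7

c0: i0&i1 sub.ALU;ld.MEM  2-wide
c1: i2&i3 xor.ALU;add.ALU  2-wide
c2: i4&i5 st.MEM;and.ALU  2-wide
c3: i6&i7 ld.MEM;sll.ALU  2-wide
c4: i8 add.ALU  WAW r3
c5: i9 ld.MEM  no-port MEM/MEM
c6: i10 st.MEM  tail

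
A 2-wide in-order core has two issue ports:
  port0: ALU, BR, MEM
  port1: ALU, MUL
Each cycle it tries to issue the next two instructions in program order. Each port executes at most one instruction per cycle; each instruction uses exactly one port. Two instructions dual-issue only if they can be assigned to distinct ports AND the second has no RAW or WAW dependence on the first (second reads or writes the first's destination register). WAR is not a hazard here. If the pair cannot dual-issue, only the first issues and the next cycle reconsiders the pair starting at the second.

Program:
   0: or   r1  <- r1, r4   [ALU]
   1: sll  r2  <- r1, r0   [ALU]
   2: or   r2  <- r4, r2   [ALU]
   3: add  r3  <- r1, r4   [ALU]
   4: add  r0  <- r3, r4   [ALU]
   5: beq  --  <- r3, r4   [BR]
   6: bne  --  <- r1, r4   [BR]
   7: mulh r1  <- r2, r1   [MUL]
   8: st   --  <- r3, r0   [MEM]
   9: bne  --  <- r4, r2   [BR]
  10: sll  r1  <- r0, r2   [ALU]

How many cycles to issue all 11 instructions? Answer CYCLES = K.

CYCLES = 7

  cy0 -> i0 (or) RAW r1
  cy1 -> i1 (sll) RAW+WAW r2
  cy2 -> i2,i3 (or/add) pair
  cy3 -> i4,i5 (add/beq) pair
  cy4 -> i6,i7 (bne/mulh) pair
  cy5 -> i8 (st) no-port MEM/BR
  cy6 -> i9,i10 (bne/sll) pair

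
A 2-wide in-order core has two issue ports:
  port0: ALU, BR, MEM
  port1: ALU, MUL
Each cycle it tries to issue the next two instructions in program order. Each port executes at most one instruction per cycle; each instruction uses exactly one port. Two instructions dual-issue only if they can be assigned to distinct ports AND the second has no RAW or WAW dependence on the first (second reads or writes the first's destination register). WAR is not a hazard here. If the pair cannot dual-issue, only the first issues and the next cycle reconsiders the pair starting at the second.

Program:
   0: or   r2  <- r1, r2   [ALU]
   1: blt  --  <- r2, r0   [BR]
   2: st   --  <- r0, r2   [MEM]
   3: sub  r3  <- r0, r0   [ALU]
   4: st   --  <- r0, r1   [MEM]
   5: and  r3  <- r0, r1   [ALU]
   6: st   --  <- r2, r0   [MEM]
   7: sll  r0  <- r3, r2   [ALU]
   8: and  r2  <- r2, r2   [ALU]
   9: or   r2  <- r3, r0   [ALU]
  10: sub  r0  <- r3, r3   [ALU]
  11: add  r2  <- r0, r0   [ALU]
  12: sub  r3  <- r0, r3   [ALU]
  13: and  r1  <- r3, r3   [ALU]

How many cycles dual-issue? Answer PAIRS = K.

0. or @i0  | RAW r2
1. blt @i1  | no-port BR/MEM
2. st+sub @i2&i3  | pair
3. st+and @i4&i5  | pair
4. st+sll @i6&i7  | pair
5. and @i8  | WAW r2
6. or+sub @i9&i10  | pair
7. add+sub @i11&i12  | pair
8. and @i13  | tail

PAIRS = 5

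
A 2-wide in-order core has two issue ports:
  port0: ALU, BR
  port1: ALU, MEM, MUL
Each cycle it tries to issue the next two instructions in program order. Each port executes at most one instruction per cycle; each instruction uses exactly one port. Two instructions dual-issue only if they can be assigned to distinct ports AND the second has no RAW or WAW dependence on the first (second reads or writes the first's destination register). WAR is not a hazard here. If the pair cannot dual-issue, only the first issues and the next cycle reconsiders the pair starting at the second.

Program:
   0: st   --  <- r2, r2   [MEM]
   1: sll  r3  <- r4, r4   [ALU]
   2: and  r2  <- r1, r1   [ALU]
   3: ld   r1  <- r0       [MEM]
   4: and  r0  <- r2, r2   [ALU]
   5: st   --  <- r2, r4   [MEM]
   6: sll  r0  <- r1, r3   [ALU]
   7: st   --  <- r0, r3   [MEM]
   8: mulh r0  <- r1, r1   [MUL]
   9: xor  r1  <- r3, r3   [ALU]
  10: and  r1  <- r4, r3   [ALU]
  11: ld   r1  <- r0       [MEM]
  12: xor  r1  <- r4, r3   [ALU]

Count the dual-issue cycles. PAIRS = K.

t=0 i0,i1:st.MEM/sll.ALU ; 2-wide
t=1 i2,i3:and.ALU/ld.MEM ; 2-wide
t=2 i4,i5:and.ALU/st.MEM ; 2-wide
t=3 i6:sll.ALU ; RAW r0
t=4 i7:st.MEM ; no-port MEM/MUL
t=5 i8,i9:mulh.MUL/xor.ALU ; 2-wide
t=6 i10:and.ALU ; WAW r1
t=7 i11:ld.MEM ; WAW r1
t=8 i12:xor.ALU ; tail

PAIRS = 4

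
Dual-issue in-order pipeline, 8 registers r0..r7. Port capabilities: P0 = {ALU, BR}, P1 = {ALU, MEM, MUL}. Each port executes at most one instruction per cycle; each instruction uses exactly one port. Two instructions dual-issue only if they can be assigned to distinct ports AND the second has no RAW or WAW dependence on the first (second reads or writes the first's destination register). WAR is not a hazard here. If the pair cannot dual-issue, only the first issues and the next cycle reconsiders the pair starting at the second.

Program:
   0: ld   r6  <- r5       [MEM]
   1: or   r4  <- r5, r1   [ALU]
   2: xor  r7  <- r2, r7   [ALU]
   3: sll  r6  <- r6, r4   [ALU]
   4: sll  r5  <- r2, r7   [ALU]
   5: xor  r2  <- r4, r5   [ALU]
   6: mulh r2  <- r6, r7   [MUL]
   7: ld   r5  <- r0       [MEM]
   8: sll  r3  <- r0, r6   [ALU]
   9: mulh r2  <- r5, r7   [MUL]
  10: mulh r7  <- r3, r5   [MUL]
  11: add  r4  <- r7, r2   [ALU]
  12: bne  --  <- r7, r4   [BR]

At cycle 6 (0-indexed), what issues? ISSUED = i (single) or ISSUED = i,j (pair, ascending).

#0 head=0: ld/or i0+i1 dual
#1 head=2: xor/sll i2+i3 dual
#2 head=4: sll i4 RAW r5
#3 head=5: xor i5 WAW r2
#4 head=6: mulh i6 no-port MUL/MEM
#5 head=7: ld/sll i7+i8 dual
#6 head=9: mulh i9 no-port MUL/MUL
#7 head=10: mulh i10 RAW r7
#8 head=11: add i11 RAW r4
#9 head=12: bne i12 tail

ISSUED = 9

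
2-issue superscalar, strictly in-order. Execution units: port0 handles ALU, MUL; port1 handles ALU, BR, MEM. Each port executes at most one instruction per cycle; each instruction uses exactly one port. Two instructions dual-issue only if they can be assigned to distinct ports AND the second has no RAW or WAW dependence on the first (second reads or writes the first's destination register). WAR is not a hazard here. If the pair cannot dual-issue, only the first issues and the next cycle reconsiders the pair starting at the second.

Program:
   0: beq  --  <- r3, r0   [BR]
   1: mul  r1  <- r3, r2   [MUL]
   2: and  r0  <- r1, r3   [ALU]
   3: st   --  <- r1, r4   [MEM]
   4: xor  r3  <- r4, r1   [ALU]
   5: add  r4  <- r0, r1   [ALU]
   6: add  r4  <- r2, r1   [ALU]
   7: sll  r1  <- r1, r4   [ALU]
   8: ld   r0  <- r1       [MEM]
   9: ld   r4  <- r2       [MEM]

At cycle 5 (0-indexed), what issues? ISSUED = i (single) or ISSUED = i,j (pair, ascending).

c0: i0,i1 beq.BR;mul.MUL  dual
c1: i2,i3 and.ALU;st.MEM  dual
c2: i4,i5 xor.ALU;add.ALU  dual
c3: i6 add.ALU  RAW r4
c4: i7 sll.ALU  RAW r1
c5: i8 ld.MEM  no-port MEM/MEM
c6: i9 ld.MEM  tail

ISSUED = 8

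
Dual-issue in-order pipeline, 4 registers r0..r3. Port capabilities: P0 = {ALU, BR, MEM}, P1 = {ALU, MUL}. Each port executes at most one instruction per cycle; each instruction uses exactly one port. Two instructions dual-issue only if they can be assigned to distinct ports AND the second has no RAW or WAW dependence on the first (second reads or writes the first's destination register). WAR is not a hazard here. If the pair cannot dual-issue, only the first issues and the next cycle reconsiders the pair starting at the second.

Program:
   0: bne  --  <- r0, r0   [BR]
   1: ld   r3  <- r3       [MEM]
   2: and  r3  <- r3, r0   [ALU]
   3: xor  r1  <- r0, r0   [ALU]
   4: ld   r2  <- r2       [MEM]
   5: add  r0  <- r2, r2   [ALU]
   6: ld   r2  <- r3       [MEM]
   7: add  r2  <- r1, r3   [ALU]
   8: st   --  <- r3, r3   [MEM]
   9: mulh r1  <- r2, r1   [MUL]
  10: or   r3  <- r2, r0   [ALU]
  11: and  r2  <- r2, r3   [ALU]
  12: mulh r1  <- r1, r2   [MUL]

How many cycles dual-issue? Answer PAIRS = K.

#0 head=0: bne i0 no-port BR/MEM
#1 head=1: ld i1 RAW+WAW r3
#2 head=2: and+xor i2&i3 2-wide
#3 head=4: ld i4 RAW r2
#4 head=5: add+ld i5&i6 2-wide
#5 head=7: add+st i7&i8 2-wide
#6 head=9: mulh+or i9&i10 2-wide
#7 head=11: and i11 RAW r2
#8 head=12: mulh i12 tail

PAIRS = 4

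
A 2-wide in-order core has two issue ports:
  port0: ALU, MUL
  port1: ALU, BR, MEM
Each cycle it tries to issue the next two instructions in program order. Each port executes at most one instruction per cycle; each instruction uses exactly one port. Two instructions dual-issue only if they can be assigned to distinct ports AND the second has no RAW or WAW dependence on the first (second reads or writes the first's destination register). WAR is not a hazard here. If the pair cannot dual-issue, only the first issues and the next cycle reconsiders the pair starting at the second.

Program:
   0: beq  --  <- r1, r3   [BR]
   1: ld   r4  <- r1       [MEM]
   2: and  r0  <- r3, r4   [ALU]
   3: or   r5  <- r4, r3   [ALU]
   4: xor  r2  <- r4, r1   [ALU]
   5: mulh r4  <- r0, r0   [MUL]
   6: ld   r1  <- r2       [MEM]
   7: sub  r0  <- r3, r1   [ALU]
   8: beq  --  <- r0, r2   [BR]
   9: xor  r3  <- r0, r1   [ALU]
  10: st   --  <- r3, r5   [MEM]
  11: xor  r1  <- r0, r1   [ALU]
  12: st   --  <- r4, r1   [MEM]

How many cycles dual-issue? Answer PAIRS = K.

PAIRS = 4

[0] i0  beq.BR  -- no-port BR/MEM
[1] i1  ld.MEM  -- RAW r4
[2] i2&i3  and.ALU;or.ALU  -- pair
[3] i4&i5  xor.ALU;mulh.MUL  -- pair
[4] i6  ld.MEM  -- RAW r1
[5] i7  sub.ALU  -- RAW r0
[6] i8&i9  beq.BR;xor.ALU  -- pair
[7] i10&i11  st.MEM;xor.ALU  -- pair
[8] i12  st.MEM  -- tail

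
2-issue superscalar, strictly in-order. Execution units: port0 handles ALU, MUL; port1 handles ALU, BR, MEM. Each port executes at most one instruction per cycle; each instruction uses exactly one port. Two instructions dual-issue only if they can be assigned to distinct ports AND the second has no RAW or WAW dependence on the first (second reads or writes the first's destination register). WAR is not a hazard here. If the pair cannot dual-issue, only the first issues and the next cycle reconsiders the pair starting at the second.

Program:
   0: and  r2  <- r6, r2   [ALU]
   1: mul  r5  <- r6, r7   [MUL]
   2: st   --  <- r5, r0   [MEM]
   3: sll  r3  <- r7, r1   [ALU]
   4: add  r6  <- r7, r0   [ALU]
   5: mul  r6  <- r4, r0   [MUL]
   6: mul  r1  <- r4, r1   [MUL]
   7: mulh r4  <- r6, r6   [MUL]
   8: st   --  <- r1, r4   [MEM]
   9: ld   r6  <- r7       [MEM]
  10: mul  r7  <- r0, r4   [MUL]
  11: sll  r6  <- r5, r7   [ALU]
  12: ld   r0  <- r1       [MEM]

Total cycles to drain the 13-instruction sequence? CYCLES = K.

c0: i0/i1 and.ALU mul.MUL  2-wide
c1: i2/i3 st.MEM sll.ALU  2-wide
c2: i4 add.ALU  WAW r6
c3: i5 mul.MUL  no-port MUL/MUL
c4: i6 mul.MUL  no-port MUL/MUL
c5: i7 mulh.MUL  RAW r4
c6: i8 st.MEM  no-port MEM/MEM
c7: i9/i10 ld.MEM mul.MUL  2-wide
c8: i11/i12 sll.ALU ld.MEM  2-wide

CYCLES = 9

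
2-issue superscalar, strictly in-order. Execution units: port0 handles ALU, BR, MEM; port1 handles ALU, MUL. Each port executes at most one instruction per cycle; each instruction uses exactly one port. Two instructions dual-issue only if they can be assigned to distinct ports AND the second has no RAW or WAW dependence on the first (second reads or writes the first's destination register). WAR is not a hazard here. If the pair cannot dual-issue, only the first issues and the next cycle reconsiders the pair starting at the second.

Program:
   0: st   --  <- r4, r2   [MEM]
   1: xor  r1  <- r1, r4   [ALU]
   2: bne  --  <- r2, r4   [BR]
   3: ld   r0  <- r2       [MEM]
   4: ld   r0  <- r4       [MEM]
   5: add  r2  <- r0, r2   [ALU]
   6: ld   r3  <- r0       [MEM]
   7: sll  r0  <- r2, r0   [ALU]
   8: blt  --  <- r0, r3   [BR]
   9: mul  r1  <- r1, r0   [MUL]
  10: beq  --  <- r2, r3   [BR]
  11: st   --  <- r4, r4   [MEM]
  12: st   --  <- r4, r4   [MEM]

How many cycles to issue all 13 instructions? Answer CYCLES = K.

[0] i0,i1  st+xor  -- dual
[1] i2  bne  -- no-port BR/MEM
[2] i3  ld  -- no-port MEM/MEM
[3] i4  ld  -- RAW r0
[4] i5,i6  add+ld  -- dual
[5] i7  sll  -- RAW r0
[6] i8,i9  blt+mul  -- dual
[7] i10  beq  -- no-port BR/MEM
[8] i11  st  -- no-port MEM/MEM
[9] i12  st  -- tail

CYCLES = 10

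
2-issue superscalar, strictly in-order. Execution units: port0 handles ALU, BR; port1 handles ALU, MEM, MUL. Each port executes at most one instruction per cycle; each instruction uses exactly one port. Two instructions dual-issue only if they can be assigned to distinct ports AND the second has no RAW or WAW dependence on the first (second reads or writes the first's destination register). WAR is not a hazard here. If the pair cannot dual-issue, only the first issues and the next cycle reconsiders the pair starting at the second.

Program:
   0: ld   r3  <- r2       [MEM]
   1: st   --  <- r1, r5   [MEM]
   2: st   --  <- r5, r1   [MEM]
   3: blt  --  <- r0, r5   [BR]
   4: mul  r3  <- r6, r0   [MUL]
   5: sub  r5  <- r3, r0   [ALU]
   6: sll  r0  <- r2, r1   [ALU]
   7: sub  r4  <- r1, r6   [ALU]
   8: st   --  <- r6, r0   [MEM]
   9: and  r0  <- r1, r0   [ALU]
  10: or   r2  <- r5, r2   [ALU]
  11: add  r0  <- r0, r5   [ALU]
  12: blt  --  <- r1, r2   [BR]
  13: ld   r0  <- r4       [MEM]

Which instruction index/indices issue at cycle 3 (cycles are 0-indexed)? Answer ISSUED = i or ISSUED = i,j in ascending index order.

c0: i0 ld.MEM  no-port MEM/MEM
c1: i1 st.MEM  no-port MEM/MEM
c2: i2,i3 st.MEM+blt.BR  2-wide
c3: i4 mul.MUL  RAW r3
c4: i5,i6 sub.ALU+sll.ALU  2-wide
c5: i7,i8 sub.ALU+st.MEM  2-wide
c6: i9,i10 and.ALU+or.ALU  2-wide
c7: i11,i12 add.ALU+blt.BR  2-wide
c8: i13 ld.MEM  tail

ISSUED = 4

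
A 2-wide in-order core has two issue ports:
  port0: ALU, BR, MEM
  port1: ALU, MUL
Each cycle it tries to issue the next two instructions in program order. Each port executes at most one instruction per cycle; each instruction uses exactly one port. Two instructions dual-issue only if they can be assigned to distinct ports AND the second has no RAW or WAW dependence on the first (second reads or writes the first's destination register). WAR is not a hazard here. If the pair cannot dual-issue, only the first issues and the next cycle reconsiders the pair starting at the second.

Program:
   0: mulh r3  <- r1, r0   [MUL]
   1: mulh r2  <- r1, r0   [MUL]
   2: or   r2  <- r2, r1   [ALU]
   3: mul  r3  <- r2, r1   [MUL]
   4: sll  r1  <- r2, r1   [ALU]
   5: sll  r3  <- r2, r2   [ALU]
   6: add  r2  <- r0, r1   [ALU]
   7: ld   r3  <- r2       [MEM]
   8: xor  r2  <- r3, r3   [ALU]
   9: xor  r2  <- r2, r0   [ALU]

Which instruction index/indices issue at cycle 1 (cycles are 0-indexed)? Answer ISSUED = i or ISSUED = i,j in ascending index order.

ISSUED = 1

  cy0 -> i0 (mulh.MUL) no-port MUL/MUL
  cy1 -> i1 (mulh.MUL) RAW+WAW r2
  cy2 -> i2 (or.ALU) RAW r2
  cy3 -> i3&i4 (mul.MUL sll.ALU) dual
  cy4 -> i5&i6 (sll.ALU add.ALU) dual
  cy5 -> i7 (ld.MEM) RAW r3
  cy6 -> i8 (xor.ALU) RAW+WAW r2
  cy7 -> i9 (xor.ALU) tail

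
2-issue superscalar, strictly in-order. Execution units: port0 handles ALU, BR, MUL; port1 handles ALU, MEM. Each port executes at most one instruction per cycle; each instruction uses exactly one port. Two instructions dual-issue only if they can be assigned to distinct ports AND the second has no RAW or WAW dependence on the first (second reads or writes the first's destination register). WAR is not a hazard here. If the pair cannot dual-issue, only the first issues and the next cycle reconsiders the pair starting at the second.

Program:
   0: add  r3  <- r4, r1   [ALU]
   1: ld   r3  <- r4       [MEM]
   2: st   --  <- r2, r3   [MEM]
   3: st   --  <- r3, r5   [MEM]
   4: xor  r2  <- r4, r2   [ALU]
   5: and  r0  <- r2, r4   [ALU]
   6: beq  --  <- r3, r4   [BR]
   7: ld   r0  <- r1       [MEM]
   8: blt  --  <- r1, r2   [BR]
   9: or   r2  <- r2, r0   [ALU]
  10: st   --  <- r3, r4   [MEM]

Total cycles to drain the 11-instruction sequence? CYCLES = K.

CYCLES = 7

0. add.ALU @i0  | WAW r3
1. ld.MEM @i1  | no-port MEM/MEM
2. st.MEM @i2  | no-port MEM/MEM
3. st.MEM/xor.ALU @i3+i4  | dual
4. and.ALU/beq.BR @i5+i6  | dual
5. ld.MEM/blt.BR @i7+i8  | dual
6. or.ALU/st.MEM @i9+i10  | dual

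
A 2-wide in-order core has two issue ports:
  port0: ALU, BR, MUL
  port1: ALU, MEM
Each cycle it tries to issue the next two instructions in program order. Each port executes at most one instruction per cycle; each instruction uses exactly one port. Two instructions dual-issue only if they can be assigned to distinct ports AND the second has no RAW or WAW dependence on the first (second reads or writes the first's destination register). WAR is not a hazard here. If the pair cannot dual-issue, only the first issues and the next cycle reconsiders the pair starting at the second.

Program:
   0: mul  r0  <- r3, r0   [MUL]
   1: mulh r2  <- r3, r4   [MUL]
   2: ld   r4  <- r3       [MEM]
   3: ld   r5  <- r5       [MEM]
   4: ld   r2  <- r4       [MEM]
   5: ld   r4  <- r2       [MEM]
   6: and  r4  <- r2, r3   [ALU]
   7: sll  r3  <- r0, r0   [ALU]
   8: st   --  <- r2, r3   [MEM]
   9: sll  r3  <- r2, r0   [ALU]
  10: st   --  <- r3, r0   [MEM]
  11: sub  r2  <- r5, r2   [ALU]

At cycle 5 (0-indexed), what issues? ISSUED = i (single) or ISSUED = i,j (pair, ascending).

ISSUED = 6,7

  cy0 -> i0 (mul) no-port MUL/MUL
  cy1 -> i1/i2 (mulh ld) pair
  cy2 -> i3 (ld) no-port MEM/MEM
  cy3 -> i4 (ld) no-port MEM/MEM
  cy4 -> i5 (ld) WAW r4
  cy5 -> i6/i7 (and sll) pair
  cy6 -> i8/i9 (st sll) pair
  cy7 -> i10/i11 (st sub) pair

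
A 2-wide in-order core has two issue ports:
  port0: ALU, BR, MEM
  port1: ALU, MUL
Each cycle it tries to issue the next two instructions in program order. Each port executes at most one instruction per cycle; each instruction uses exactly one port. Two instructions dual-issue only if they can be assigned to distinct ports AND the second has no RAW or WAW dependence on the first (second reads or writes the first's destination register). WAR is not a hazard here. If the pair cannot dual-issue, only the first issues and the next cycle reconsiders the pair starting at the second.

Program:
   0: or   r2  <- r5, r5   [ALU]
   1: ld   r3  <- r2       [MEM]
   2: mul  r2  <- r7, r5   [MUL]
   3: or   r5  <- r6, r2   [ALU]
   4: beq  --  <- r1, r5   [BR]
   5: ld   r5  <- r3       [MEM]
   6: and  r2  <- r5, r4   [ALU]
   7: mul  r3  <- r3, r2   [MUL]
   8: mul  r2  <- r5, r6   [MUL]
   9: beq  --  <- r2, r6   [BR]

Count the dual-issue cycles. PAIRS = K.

t=0 i0:or.ALU ; RAW r2
t=1 i1/i2:ld.MEM/mul.MUL ; pair
t=2 i3:or.ALU ; RAW r5
t=3 i4:beq.BR ; no-port BR/MEM
t=4 i5:ld.MEM ; RAW r5
t=5 i6:and.ALU ; RAW r2
t=6 i7:mul.MUL ; no-port MUL/MUL
t=7 i8:mul.MUL ; RAW r2
t=8 i9:beq.BR ; tail

PAIRS = 1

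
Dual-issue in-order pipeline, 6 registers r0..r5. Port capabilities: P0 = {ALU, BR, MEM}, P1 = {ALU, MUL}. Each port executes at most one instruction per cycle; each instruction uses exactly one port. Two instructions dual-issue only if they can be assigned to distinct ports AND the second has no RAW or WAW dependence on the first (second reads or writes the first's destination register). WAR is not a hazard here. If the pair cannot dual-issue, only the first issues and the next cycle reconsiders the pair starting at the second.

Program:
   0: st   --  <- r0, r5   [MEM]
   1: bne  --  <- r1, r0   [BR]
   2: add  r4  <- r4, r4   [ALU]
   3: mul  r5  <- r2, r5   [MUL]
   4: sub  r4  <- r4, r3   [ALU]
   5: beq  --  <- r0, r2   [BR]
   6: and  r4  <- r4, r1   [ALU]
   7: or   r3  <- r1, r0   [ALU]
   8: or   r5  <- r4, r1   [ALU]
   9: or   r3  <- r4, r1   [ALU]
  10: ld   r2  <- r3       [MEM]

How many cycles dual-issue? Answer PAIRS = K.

PAIRS = 4

#0 head=0: st.MEM i0 no-port MEM/BR
#1 head=1: bne.BR/add.ALU i1/i2 2-wide
#2 head=3: mul.MUL/sub.ALU i3/i4 2-wide
#3 head=5: beq.BR/and.ALU i5/i6 2-wide
#4 head=7: or.ALU/or.ALU i7/i8 2-wide
#5 head=9: or.ALU i9 RAW r3
#6 head=10: ld.MEM i10 tail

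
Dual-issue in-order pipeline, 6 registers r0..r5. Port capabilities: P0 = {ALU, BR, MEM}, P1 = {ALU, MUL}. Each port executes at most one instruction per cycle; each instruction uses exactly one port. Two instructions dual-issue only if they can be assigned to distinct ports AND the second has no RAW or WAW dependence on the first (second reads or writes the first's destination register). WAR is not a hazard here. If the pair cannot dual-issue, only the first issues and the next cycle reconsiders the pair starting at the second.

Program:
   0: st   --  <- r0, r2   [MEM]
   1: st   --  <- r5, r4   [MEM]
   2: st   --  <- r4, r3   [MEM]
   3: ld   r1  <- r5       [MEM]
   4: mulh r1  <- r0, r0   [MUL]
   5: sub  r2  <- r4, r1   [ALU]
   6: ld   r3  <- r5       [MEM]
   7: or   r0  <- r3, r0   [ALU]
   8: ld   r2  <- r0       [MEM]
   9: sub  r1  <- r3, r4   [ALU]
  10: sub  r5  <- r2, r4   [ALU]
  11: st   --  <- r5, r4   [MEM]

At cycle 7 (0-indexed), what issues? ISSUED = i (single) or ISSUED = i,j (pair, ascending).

ISSUED = 8,9

c0: i0 st  no-port MEM/MEM
c1: i1 st  no-port MEM/MEM
c2: i2 st  no-port MEM/MEM
c3: i3 ld  WAW r1
c4: i4 mulh  RAW r1
c5: i5/i6 sub+ld  dual
c6: i7 or  RAW r0
c7: i8/i9 ld+sub  dual
c8: i10 sub  RAW r5
c9: i11 st  tail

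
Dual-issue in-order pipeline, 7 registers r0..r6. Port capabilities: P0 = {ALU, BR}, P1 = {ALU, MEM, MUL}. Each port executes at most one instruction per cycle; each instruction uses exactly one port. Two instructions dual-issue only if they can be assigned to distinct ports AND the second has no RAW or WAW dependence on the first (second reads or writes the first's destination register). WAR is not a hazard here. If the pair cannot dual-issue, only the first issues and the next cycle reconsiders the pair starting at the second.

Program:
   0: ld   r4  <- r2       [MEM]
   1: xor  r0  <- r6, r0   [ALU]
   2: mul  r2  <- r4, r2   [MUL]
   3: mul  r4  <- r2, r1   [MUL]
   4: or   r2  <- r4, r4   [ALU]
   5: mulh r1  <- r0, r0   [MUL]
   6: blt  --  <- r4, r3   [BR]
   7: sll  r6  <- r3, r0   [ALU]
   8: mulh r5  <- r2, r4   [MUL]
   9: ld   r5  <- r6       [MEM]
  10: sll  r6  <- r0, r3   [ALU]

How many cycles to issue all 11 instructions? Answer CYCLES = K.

  cy0 -> i0+i1 (ld.MEM+xor.ALU) pair
  cy1 -> i2 (mul.MUL) no-port MUL/MUL
  cy2 -> i3 (mul.MUL) RAW r4
  cy3 -> i4+i5 (or.ALU+mulh.MUL) pair
  cy4 -> i6+i7 (blt.BR+sll.ALU) pair
  cy5 -> i8 (mulh.MUL) no-port MUL/MEM
  cy6 -> i9+i10 (ld.MEM+sll.ALU) pair

CYCLES = 7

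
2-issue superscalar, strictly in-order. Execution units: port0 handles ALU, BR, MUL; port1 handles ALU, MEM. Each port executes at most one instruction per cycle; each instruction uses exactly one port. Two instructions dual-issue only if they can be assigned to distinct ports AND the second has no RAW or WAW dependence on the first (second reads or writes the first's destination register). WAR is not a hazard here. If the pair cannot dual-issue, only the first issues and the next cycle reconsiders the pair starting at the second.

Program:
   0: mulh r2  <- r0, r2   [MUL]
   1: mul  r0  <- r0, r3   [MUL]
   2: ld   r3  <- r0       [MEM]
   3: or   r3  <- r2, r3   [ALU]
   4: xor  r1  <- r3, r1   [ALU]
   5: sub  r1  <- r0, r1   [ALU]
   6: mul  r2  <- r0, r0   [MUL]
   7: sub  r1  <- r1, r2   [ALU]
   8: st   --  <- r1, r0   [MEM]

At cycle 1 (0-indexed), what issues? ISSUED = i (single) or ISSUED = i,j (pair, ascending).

ISSUED = 1

  cy0 -> i0 (mulh) no-port MUL/MUL
  cy1 -> i1 (mul) RAW r0
  cy2 -> i2 (ld) RAW+WAW r3
  cy3 -> i3 (or) RAW r3
  cy4 -> i4 (xor) RAW+WAW r1
  cy5 -> i5,i6 (sub+mul) pair
  cy6 -> i7 (sub) RAW r1
  cy7 -> i8 (st) tail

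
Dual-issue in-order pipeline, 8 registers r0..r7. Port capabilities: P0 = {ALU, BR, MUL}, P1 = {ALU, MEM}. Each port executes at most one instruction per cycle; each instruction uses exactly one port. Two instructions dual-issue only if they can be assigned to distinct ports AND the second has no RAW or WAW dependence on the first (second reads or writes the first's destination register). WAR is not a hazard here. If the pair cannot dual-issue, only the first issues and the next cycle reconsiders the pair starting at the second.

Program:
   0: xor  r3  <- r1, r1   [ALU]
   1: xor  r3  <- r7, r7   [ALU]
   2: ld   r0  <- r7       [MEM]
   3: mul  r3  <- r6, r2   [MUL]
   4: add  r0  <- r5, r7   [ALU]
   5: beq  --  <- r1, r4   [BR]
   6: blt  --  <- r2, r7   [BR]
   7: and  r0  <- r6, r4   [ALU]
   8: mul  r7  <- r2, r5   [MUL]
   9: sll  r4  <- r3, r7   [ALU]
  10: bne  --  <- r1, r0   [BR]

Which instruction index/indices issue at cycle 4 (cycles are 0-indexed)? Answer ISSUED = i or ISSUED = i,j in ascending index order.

ISSUED = 6,7

[0] i0  xor  -- WAW r3
[1] i1+i2  xor+ld  -- pair
[2] i3+i4  mul+add  -- pair
[3] i5  beq  -- no-port BR/BR
[4] i6+i7  blt+and  -- pair
[5] i8  mul  -- RAW r7
[6] i9+i10  sll+bne  -- pair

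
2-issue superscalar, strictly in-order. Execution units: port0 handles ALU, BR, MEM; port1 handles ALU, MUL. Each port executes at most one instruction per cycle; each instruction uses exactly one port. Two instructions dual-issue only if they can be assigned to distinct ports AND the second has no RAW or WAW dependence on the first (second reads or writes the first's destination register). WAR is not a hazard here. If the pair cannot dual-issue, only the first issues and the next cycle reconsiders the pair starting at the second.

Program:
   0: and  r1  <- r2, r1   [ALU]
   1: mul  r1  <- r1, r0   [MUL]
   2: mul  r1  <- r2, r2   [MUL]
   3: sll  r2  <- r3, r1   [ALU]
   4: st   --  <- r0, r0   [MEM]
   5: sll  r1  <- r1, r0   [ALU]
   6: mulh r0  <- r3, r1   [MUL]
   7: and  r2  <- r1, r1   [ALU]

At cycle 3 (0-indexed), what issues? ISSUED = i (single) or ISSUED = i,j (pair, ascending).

  cy0 -> i0 (and.ALU) RAW+WAW r1
  cy1 -> i1 (mul.MUL) no-port MUL/MUL
  cy2 -> i2 (mul.MUL) RAW r1
  cy3 -> i3,i4 (sll.ALU/st.MEM) 2-wide
  cy4 -> i5 (sll.ALU) RAW r1
  cy5 -> i6,i7 (mulh.MUL/and.ALU) 2-wide

ISSUED = 3,4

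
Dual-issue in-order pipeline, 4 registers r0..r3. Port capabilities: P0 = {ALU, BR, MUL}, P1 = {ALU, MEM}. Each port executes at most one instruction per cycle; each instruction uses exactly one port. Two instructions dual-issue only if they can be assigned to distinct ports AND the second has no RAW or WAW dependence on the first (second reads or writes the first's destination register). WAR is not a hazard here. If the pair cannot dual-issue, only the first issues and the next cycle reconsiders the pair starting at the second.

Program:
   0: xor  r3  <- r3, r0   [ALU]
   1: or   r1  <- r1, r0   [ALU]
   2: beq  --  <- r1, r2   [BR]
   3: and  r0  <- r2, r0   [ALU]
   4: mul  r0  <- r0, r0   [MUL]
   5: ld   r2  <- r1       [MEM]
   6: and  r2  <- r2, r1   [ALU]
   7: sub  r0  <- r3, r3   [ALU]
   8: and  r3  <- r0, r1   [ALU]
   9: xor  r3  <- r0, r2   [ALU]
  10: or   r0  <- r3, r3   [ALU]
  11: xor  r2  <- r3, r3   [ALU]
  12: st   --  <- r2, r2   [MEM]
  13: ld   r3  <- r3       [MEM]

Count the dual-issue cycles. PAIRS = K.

PAIRS = 5

t=0 i0/i1:xor.ALU/or.ALU ; 2-wide
t=1 i2/i3:beq.BR/and.ALU ; 2-wide
t=2 i4/i5:mul.MUL/ld.MEM ; 2-wide
t=3 i6/i7:and.ALU/sub.ALU ; 2-wide
t=4 i8:and.ALU ; WAW r3
t=5 i9:xor.ALU ; RAW r3
t=6 i10/i11:or.ALU/xor.ALU ; 2-wide
t=7 i12:st.MEM ; no-port MEM/MEM
t=8 i13:ld.MEM ; tail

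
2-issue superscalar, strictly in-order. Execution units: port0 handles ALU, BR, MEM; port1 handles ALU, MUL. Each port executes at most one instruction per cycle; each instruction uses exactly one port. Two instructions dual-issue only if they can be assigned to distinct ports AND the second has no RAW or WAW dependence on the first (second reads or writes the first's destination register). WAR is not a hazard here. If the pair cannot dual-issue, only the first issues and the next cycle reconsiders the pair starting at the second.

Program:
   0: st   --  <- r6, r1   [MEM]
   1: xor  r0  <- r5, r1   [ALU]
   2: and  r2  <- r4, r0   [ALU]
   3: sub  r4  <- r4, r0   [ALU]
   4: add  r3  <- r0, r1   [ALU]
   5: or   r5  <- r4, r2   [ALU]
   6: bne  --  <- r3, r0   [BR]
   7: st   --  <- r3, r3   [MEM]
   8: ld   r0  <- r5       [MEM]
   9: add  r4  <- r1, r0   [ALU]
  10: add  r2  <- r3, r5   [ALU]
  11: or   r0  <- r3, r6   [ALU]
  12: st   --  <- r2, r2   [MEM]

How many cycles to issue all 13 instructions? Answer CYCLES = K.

[0] i0&i1  st.MEM+xor.ALU  -- pair
[1] i2&i3  and.ALU+sub.ALU  -- pair
[2] i4&i5  add.ALU+or.ALU  -- pair
[3] i6  bne.BR  -- no-port BR/MEM
[4] i7  st.MEM  -- no-port MEM/MEM
[5] i8  ld.MEM  -- RAW r0
[6] i9&i10  add.ALU+add.ALU  -- pair
[7] i11&i12  or.ALU+st.MEM  -- pair

CYCLES = 8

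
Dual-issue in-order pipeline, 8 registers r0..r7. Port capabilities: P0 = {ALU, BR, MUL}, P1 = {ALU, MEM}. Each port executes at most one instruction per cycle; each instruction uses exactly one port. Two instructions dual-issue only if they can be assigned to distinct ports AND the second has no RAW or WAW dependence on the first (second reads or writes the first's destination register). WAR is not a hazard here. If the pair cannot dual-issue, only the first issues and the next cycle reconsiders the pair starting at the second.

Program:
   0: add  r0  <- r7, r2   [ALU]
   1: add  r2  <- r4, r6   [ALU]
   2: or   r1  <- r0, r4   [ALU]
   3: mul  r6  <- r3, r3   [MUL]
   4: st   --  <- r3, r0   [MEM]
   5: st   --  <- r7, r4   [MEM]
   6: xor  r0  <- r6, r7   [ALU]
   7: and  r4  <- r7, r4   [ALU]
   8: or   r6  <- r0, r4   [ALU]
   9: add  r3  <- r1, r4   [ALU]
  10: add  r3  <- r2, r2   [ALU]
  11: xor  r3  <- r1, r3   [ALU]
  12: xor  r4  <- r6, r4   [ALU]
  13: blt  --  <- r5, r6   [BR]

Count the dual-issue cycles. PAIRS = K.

0. add.ALU add.ALU @i0/i1  | pair
1. or.ALU mul.MUL @i2/i3  | pair
2. st.MEM @i4  | no-port MEM/MEM
3. st.MEM xor.ALU @i5/i6  | pair
4. and.ALU @i7  | RAW r4
5. or.ALU add.ALU @i8/i9  | pair
6. add.ALU @i10  | RAW+WAW r3
7. xor.ALU xor.ALU @i11/i12  | pair
8. blt.BR @i13  | tail

PAIRS = 5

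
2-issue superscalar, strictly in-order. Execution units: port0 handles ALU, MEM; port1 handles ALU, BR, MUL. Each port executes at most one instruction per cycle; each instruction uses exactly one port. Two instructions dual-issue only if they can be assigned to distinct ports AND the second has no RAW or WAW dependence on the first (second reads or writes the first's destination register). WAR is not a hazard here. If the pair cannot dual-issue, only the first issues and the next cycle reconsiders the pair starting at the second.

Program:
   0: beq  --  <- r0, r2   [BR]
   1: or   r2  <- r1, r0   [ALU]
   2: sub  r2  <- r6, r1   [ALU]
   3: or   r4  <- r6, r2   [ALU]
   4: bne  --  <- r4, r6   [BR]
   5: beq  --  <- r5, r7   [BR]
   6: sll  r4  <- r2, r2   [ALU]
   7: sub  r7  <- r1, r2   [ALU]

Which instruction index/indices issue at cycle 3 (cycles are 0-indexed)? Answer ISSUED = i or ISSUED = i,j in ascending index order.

0. beq.BR or.ALU @i0/i1  | pair
1. sub.ALU @i2  | RAW r2
2. or.ALU @i3  | RAW r4
3. bne.BR @i4  | no-port BR/BR
4. beq.BR sll.ALU @i5/i6  | pair
5. sub.ALU @i7  | tail

ISSUED = 4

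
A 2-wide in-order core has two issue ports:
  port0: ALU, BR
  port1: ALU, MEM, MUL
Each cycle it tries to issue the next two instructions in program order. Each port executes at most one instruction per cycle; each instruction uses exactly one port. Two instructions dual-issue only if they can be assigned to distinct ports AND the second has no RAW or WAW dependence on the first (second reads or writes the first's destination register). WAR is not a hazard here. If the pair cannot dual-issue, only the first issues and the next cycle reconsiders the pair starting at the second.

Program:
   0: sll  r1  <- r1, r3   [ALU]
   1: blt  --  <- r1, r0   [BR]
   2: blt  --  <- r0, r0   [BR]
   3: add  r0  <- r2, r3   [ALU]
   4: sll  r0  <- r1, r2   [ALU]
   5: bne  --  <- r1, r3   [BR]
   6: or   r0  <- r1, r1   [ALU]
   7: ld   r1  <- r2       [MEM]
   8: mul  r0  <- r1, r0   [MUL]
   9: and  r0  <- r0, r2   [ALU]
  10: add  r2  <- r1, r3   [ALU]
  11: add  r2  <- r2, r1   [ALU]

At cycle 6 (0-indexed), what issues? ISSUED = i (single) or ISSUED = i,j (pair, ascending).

ISSUED = 9,10

[0] i0  sll.ALU  -- RAW r1
[1] i1  blt.BR  -- no-port BR/BR
[2] i2+i3  blt.BR+add.ALU  -- 2-wide
[3] i4+i5  sll.ALU+bne.BR  -- 2-wide
[4] i6+i7  or.ALU+ld.MEM  -- 2-wide
[5] i8  mul.MUL  -- RAW+WAW r0
[6] i9+i10  and.ALU+add.ALU  -- 2-wide
[7] i11  add.ALU  -- tail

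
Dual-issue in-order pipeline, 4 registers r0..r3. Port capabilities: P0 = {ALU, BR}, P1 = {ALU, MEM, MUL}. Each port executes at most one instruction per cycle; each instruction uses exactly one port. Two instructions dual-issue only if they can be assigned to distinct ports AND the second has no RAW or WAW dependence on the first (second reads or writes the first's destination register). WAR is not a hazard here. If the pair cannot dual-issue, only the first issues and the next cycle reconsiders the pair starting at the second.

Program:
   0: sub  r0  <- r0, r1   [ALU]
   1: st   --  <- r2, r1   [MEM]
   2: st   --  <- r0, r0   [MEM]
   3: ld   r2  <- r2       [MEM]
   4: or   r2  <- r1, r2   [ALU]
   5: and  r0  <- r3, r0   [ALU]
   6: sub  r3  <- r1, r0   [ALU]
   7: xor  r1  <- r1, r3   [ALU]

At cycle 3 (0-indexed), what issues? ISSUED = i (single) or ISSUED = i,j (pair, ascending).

#0 head=0: sub/st i0,i1 pair
#1 head=2: st i2 no-port MEM/MEM
#2 head=3: ld i3 RAW+WAW r2
#3 head=4: or/and i4,i5 pair
#4 head=6: sub i6 RAW r3
#5 head=7: xor i7 tail

ISSUED = 4,5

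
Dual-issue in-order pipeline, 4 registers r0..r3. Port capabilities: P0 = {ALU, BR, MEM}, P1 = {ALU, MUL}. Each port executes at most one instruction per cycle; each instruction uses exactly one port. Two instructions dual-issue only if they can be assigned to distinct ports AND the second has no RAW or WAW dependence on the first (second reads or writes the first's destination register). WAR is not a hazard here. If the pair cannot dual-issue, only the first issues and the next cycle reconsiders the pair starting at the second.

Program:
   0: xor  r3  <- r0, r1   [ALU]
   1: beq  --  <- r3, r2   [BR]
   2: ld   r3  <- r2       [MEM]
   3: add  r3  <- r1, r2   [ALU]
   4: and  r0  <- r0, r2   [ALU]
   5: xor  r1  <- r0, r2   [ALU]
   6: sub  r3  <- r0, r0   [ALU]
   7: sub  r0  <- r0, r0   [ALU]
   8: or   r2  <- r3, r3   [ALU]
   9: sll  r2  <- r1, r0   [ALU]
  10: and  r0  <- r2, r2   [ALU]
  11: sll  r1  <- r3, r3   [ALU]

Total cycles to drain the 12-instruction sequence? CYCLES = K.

c0: i0 xor  RAW r3
c1: i1 beq  no-port BR/MEM
c2: i2 ld  WAW r3
c3: i3/i4 add+and  dual
c4: i5/i6 xor+sub  dual
c5: i7/i8 sub+or  dual
c6: i9 sll  RAW r2
c7: i10/i11 and+sll  dual

CYCLES = 8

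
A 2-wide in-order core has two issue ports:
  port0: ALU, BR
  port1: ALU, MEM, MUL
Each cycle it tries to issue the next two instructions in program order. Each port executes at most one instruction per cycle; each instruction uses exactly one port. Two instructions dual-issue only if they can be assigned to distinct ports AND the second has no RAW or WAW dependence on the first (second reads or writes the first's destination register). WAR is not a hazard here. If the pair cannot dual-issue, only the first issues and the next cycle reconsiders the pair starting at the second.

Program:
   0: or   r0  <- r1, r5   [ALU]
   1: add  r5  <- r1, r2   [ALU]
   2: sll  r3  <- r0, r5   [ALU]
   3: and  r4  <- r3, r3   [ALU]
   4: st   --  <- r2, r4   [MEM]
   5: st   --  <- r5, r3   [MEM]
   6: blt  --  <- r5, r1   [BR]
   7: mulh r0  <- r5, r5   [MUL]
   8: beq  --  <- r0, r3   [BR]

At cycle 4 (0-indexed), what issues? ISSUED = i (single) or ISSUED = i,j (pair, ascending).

ISSUED = 5,6

c0: i0&i1 or.ALU/add.ALU  dual
c1: i2 sll.ALU  RAW r3
c2: i3 and.ALU  RAW r4
c3: i4 st.MEM  no-port MEM/MEM
c4: i5&i6 st.MEM/blt.BR  dual
c5: i7 mulh.MUL  RAW r0
c6: i8 beq.BR  tail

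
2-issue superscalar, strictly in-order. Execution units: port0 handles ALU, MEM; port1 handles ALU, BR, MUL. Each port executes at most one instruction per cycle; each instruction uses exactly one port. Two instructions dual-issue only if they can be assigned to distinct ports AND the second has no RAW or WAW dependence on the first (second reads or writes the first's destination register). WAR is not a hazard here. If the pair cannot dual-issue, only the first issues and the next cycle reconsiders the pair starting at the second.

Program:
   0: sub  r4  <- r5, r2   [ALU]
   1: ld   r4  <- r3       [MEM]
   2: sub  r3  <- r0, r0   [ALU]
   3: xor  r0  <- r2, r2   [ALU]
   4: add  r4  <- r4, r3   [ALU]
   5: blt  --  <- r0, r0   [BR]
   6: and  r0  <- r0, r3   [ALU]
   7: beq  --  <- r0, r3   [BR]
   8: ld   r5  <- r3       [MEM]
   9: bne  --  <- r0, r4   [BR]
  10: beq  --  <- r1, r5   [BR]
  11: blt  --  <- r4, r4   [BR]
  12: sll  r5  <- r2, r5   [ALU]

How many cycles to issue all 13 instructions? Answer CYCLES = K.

CYCLES = 8

#0 head=0: sub.ALU i0 WAW r4
#1 head=1: ld.MEM;sub.ALU i1&i2 pair
#2 head=3: xor.ALU;add.ALU i3&i4 pair
#3 head=5: blt.BR;and.ALU i5&i6 pair
#4 head=7: beq.BR;ld.MEM i7&i8 pair
#5 head=9: bne.BR i9 no-port BR/BR
#6 head=10: beq.BR i10 no-port BR/BR
#7 head=11: blt.BR;sll.ALU i11&i12 pair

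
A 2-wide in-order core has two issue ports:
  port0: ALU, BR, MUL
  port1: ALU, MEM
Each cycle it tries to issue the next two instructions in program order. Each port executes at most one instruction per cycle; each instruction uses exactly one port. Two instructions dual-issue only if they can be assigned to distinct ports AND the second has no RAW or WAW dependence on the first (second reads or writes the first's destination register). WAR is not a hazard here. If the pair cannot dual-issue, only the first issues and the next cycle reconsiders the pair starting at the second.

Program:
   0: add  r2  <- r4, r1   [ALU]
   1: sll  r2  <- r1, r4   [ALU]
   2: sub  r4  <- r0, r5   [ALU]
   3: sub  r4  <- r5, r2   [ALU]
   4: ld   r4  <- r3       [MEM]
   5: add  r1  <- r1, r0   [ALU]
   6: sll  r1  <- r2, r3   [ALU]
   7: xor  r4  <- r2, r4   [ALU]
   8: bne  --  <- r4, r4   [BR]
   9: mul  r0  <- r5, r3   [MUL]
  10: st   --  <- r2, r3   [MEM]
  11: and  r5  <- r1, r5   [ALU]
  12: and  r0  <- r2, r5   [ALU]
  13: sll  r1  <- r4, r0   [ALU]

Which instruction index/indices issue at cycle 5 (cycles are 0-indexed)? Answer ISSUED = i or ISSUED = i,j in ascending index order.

ISSUED = 8

c0: i0 add.ALU  WAW r2
c1: i1&i2 sll.ALU sub.ALU  pair
c2: i3 sub.ALU  WAW r4
c3: i4&i5 ld.MEM add.ALU  pair
c4: i6&i7 sll.ALU xor.ALU  pair
c5: i8 bne.BR  no-port BR/MUL
c6: i9&i10 mul.MUL st.MEM  pair
c7: i11 and.ALU  RAW r5
c8: i12 and.ALU  RAW r0
c9: i13 sll.ALU  tail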